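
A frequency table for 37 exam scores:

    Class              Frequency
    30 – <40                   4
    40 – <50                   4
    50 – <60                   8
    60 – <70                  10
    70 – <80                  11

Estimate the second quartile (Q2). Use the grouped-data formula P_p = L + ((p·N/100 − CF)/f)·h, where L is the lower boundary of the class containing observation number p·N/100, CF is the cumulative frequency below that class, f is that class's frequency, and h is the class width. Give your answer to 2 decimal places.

N = 37; target position k = 50/100 · 37 = 18.5.
Cumulative frequencies: 4, 8, 16, 26, 37.
Observation 18.5 falls in the class 60 – <70.
L = 60, CF = 16, f = 10, h = 10.
P50 = 60 + ((18.5 − 16)/10)·10 = 60 + 2.5 = 62.5.

62.50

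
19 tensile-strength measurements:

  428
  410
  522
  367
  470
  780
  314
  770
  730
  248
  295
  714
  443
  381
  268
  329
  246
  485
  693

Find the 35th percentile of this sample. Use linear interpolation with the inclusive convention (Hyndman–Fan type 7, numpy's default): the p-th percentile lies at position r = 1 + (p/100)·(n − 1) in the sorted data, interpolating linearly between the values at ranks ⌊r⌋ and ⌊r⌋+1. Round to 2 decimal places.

Sorted: 246, 248, 268, 295, 314, 329, 367, 381, 410, 428, 443, 470, 485, 522, 693, 714, 730, 770, 780.
n = 19.
r = 1 + (35/100)·(19 − 1) = 1 + 6.3 = 7.3.
Rank 7 is 367 and rank 8 is 381.
Interpolate: 367 + 0.3·(381 − 367) = 367 + 0.3·14 = 371.2.

371.20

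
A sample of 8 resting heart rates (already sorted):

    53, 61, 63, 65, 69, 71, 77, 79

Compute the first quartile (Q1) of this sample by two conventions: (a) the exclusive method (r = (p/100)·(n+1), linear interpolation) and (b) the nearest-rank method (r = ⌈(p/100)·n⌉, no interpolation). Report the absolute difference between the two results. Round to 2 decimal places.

n = 8.
(a) r = 2.25; between ranks 2 (61) and 3 (63): 61.5.
(b) the nearest-rank method: rank 2 → 61.
|61.5 − 61| = 0.5.

0.50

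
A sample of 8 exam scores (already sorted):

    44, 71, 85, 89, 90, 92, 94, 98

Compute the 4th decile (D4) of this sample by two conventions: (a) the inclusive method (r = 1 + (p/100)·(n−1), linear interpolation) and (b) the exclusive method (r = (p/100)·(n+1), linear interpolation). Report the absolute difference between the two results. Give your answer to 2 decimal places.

0.80

n = 8.
(a) r = 3.8; between ranks 3 (85) and 4 (89): 88.2.
(b) r = 3.6; between ranks 3 (85) and 4 (89): 87.4.
|88.2 − 87.4| = 0.8.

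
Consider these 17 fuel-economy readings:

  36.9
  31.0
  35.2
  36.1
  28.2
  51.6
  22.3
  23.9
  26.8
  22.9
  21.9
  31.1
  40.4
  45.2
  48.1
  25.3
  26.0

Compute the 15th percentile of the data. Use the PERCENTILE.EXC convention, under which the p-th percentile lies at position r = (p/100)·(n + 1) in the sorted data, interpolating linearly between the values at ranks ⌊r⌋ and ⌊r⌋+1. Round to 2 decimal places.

22.72

Sorted: 21.9, 22.3, 22.9, 23.9, 25.3, 26.0, 26.8, 28.2, 31.0, 31.1, 35.2, 36.1, 36.9, 40.4, 45.2, 48.1, 51.6.
n = 17.
r = (15/100)·(17 + 1) = 2.7.
Rank 2 is 22.3 and rank 3 is 22.9.
Interpolate: 22.3 + 0.7·(22.9 − 22.3) = 22.3 + 0.7·0.6 = 22.72.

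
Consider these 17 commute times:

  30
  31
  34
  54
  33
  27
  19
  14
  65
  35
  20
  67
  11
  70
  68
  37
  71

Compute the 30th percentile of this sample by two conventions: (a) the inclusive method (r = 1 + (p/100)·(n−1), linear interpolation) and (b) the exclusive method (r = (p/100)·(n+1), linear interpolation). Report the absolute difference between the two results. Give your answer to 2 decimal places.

1.20

Sorted: 11, 14, 19, 20, 27, 30, 31, 33, 34, 35, 37, 54, 65, 67, 68, 70, 71.
n = 17.
(a) r = 5.8; between ranks 5 (27) and 6 (30): 29.4.
(b) r = 5.4; between ranks 5 (27) and 6 (30): 28.2.
|29.4 − 28.2| = 1.2.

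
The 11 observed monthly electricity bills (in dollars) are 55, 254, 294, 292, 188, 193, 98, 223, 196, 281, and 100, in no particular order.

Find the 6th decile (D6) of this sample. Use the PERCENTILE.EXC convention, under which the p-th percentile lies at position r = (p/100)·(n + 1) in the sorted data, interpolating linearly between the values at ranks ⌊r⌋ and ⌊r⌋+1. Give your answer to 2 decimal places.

Sorted: 55, 98, 100, 188, 193, 196, 223, 254, 281, 292, 294.
n = 11.
r = (60/100)·(11 + 1) = 7.2.
Rank 7 is 223 and rank 8 is 254.
Interpolate: 223 + 0.2·(254 − 223) = 223 + 0.2·31 = 229.2.

229.20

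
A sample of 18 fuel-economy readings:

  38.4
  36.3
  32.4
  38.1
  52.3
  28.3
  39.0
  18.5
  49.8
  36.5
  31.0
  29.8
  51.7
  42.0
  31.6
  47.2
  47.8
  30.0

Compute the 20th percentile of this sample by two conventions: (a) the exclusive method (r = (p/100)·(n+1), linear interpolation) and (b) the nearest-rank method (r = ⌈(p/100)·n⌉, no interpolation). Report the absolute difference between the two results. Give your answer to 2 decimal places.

0.04

Sorted: 18.5, 28.3, 29.8, 30.0, 31.0, 31.6, 32.4, 36.3, 36.5, 38.1, 38.4, 39.0, 42.0, 47.2, 47.8, 49.8, 51.7, 52.3.
n = 18.
(a) r = 3.8; between ranks 3 (29.8) and 4 (30.0): 29.96.
(b) the nearest-rank method: rank 4 → 30.
|29.96 − 30| = 0.04.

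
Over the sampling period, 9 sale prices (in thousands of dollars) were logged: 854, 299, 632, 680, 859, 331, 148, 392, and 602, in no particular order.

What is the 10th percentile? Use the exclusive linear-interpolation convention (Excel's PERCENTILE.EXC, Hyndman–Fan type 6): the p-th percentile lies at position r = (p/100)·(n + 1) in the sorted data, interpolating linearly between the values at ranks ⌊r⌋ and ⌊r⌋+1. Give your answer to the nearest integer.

148

Sorted: 148, 299, 331, 392, 602, 632, 680, 854, 859.
n = 9.
r = (10/100)·(9 + 1) = 1.
r is an integer, so P10 is the value at rank 1: 148.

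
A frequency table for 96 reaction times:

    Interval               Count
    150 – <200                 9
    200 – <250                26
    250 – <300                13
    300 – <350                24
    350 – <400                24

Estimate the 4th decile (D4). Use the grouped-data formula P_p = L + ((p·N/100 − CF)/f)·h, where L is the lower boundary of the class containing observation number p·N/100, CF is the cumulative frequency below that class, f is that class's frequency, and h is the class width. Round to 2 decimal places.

N = 96; target position k = 40/100 · 96 = 38.4.
Cumulative frequencies: 9, 35, 48, 72, 96.
Observation 38.4 falls in the class 250 – <300.
L = 250, CF = 35, f = 13, h = 50.
P40 = 250 + ((38.4 − 35)/13)·50 = 250 + 13.0769 = 263.077.

263.08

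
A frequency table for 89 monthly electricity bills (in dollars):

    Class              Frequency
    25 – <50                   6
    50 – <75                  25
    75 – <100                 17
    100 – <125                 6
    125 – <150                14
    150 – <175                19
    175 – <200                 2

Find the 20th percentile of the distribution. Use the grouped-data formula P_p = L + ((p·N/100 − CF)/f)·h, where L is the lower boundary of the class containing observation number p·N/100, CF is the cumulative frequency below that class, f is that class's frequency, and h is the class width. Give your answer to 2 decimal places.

N = 89; target position k = 20/100 · 89 = 17.8.
Cumulative frequencies: 6, 31, 48, 54, 68, 87, 89.
Observation 17.8 falls in the class 50 – <75.
L = 50, CF = 6, f = 25, h = 25.
P20 = 50 + ((17.8 − 6)/25)·25 = 50 + 11.8 = 61.8.

61.80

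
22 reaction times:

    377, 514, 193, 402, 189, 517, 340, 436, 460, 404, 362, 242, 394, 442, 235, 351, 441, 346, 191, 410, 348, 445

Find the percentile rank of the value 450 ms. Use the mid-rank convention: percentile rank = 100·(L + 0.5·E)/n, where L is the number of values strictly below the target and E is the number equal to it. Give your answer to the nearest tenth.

Sorted: 189, 191, 193, 235, 242, 340, 346, 348, 351, 362, 377, 394, 402, 404, 410, 436, 441, 442, 445, 460, 514, 517.
Count below 450: L = 19; count equal: E = 0; n = 22.
Percentile rank = 100·(19 + 0.5·0)/22 = 100·19/22 = 86.36.

86.4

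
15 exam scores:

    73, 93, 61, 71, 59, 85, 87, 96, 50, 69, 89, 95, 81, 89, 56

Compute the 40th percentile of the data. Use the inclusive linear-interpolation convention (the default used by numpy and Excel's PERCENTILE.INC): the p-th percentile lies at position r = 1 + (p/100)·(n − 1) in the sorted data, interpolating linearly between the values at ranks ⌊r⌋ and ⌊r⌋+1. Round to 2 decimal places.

Sorted: 50, 56, 59, 61, 69, 71, 73, 81, 85, 87, 89, 89, 93, 95, 96.
n = 15.
r = 1 + (40/100)·(15 − 1) = 1 + 5.6 = 6.6.
Rank 6 is 71 and rank 7 is 73.
Interpolate: 71 + 0.6·(73 − 71) = 71 + 0.6·2 = 72.2.

72.20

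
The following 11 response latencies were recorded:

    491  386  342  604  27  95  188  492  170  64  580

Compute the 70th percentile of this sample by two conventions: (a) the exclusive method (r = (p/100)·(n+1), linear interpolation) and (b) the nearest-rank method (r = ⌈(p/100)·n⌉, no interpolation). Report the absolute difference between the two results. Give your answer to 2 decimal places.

0.40

Sorted: 27, 64, 95, 170, 188, 342, 386, 491, 492, 580, 604.
n = 11.
(a) r = 8.4; between ranks 8 (491) and 9 (492): 491.4.
(b) the nearest-rank method: rank 8 → 491.
|491.4 − 491| = 0.4.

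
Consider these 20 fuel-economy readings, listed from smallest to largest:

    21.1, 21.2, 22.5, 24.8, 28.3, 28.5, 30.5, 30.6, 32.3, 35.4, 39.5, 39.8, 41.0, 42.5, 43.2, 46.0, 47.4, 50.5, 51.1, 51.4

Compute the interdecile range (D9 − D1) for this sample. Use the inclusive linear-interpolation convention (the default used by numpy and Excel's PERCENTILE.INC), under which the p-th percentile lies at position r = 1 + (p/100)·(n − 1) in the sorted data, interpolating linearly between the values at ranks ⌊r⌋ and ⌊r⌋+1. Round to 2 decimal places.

n = 20.
P10: r = 2.9; ranks 2–3 are 21.2, 22.5; interpolating gives 22.37.
P90: r = 18.1; ranks 18–19 are 50.5, 51.1; interpolating gives 50.56.
Difference: 50.56 − 22.37 = 28.19.

28.19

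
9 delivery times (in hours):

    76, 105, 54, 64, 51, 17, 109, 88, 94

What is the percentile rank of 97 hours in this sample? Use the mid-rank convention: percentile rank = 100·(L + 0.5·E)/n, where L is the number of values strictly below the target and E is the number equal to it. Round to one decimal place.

Sorted: 17, 51, 54, 64, 76, 88, 94, 105, 109.
Count below 97: L = 7; count equal: E = 0; n = 9.
Percentile rank = 100·(7 + 0.5·0)/9 = 100·7/9 = 77.78.

77.8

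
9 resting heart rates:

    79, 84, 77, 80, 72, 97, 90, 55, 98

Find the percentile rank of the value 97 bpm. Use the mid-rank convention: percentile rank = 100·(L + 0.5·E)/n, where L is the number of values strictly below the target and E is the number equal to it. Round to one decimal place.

83.3

Sorted: 55, 72, 77, 79, 80, 84, 90, 97, 98.
Count below 97: L = 7; count equal: E = 1; n = 9.
Percentile rank = 100·(7 + 0.5·1)/9 = 100·7.5/9 = 83.33.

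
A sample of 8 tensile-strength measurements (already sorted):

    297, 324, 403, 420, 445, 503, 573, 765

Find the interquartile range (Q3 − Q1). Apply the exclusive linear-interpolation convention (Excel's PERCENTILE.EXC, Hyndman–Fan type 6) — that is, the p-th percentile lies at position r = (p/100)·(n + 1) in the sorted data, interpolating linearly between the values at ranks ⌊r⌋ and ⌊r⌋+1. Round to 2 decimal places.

n = 8.
P25: r = 2.25; ranks 2–3 are 324, 403; interpolating gives 343.75.
P75: r = 6.75; ranks 6–7 are 503, 573; interpolating gives 555.5.
Difference: 555.5 − 343.75 = 211.75.

211.75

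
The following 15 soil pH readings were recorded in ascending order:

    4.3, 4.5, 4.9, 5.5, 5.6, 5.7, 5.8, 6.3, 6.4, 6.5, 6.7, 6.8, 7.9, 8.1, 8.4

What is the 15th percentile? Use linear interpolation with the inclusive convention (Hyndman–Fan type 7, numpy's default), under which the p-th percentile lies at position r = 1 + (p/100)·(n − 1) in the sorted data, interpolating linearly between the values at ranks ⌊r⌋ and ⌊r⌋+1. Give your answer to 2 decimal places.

n = 15.
r = 1 + (15/100)·(15 − 1) = 1 + 2.1 = 3.1.
Rank 3 is 4.9 and rank 4 is 5.5.
Interpolate: 4.9 + 0.1·(5.5 − 4.9) = 4.9 + 0.1·0.6 = 4.96.

4.96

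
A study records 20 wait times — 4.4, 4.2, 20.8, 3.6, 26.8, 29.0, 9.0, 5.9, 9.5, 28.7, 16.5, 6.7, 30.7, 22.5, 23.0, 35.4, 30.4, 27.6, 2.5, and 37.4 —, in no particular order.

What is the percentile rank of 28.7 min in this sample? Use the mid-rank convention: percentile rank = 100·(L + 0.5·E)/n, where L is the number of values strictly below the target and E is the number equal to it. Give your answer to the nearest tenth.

72.5

Sorted: 2.5, 3.6, 4.2, 4.4, 5.9, 6.7, 9.0, 9.5, 16.5, 20.8, 22.5, 23.0, 26.8, 27.6, 28.7, 29.0, 30.4, 30.7, 35.4, 37.4.
Count below 28.7: L = 14; count equal: E = 1; n = 20.
Percentile rank = 100·(14 + 0.5·1)/20 = 100·14.5/20 = 72.5.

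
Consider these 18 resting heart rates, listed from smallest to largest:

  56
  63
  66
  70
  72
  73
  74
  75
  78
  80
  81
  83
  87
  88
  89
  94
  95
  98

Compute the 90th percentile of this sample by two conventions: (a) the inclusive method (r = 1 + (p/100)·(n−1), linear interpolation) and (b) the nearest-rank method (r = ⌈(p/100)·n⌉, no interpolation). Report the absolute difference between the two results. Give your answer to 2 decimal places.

n = 18.
(a) r = 16.3; between ranks 16 (94) and 17 (95): 94.3.
(b) the nearest-rank method: rank 17 → 95.
|94.3 − 95| = 0.7.

0.70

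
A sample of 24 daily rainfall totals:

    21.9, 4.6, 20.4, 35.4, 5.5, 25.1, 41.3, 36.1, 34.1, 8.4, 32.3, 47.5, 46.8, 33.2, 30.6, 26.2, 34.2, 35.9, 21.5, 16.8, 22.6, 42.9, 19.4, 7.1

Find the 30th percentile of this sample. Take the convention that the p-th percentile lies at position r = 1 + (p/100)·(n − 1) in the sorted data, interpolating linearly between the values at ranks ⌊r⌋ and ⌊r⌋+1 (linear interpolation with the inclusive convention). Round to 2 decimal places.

21.39

Sorted: 4.6, 5.5, 7.1, 8.4, 16.8, 19.4, 20.4, 21.5, 21.9, 22.6, 25.1, 26.2, 30.6, 32.3, 33.2, 34.1, 34.2, 35.4, 35.9, 36.1, 41.3, 42.9, 46.8, 47.5.
n = 24.
r = 1 + (30/100)·(24 − 1) = 1 + 6.9 = 7.9.
Rank 7 is 20.4 and rank 8 is 21.5.
Interpolate: 20.4 + 0.9·(21.5 − 20.4) = 20.4 + 0.9·1.1 = 21.39.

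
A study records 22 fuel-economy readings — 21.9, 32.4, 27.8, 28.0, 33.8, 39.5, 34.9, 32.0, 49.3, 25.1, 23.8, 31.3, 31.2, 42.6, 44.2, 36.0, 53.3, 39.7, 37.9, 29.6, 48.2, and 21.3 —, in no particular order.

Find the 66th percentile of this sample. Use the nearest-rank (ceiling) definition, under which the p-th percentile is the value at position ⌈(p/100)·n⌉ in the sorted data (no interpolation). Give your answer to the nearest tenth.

Sorted: 21.3, 21.9, 23.8, 25.1, 27.8, 28.0, 29.6, 31.2, 31.3, 32.0, 32.4, 33.8, 34.9, 36.0, 37.9, 39.5, 39.7, 42.6, 44.2, 48.2, 49.3, 53.3.
n = 22.
Position = ⌈66/100 · 22⌉ = ⌈14.52⌉ = 15.
The value at rank 15 is 37.9.

37.9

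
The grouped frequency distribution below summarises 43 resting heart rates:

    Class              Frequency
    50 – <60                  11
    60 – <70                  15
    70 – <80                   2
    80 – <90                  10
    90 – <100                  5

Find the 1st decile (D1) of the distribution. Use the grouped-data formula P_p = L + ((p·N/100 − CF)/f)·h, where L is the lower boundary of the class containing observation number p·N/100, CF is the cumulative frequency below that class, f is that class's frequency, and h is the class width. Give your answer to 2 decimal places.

53.91

N = 43; target position k = 10/100 · 43 = 4.3.
Cumulative frequencies: 11, 26, 28, 38, 43.
Observation 4.3 falls in the class 50 – <60.
L = 50, CF = 0, f = 11, h = 10.
P10 = 50 + ((4.3 − 0)/11)·10 = 50 + 3.90909 = 53.9091.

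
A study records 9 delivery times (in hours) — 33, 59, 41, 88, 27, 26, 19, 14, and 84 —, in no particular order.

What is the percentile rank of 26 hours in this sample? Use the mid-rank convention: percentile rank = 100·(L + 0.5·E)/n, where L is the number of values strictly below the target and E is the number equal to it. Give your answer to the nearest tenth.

27.8

Sorted: 14, 19, 26, 27, 33, 41, 59, 84, 88.
Count below 26: L = 2; count equal: E = 1; n = 9.
Percentile rank = 100·(2 + 0.5·1)/9 = 100·2.5/9 = 27.78.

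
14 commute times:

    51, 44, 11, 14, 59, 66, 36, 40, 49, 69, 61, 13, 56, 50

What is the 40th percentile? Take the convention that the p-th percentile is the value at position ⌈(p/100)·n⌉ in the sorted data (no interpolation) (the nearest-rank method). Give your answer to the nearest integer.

44

Sorted: 11, 13, 14, 36, 40, 44, 49, 50, 51, 56, 59, 61, 66, 69.
n = 14.
Position = ⌈40/100 · 14⌉ = ⌈5.6⌉ = 6.
The value at rank 6 is 44.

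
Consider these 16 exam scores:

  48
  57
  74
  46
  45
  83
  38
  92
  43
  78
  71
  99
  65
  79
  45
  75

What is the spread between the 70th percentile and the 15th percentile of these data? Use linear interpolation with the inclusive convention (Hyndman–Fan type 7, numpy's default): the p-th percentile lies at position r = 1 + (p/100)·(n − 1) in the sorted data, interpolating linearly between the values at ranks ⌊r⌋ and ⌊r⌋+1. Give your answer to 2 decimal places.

Sorted: 38, 43, 45, 45, 46, 48, 57, 65, 71, 74, 75, 78, 79, 83, 92, 99.
n = 16.
P15: r = 3.25; ranks 3–4 are 45, 45; interpolating gives 45.
P70: r = 11.5; ranks 11–12 are 75, 78; interpolating gives 76.5.
Difference: 76.5 − 45 = 31.5.

31.50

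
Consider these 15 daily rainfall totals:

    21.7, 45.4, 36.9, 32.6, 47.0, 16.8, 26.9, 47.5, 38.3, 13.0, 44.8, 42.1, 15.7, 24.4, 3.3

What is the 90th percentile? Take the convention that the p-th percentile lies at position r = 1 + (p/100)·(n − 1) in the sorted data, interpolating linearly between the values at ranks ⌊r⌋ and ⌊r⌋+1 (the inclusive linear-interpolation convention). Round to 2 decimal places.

Sorted: 3.3, 13.0, 15.7, 16.8, 21.7, 24.4, 26.9, 32.6, 36.9, 38.3, 42.1, 44.8, 45.4, 47.0, 47.5.
n = 15.
r = 1 + (90/100)·(15 − 1) = 1 + 12.6 = 13.6.
Rank 13 is 45.4 and rank 14 is 47.0.
Interpolate: 45.4 + 0.6·(47.0 − 45.4) = 45.4 + 0.6·1.6 = 46.36.

46.36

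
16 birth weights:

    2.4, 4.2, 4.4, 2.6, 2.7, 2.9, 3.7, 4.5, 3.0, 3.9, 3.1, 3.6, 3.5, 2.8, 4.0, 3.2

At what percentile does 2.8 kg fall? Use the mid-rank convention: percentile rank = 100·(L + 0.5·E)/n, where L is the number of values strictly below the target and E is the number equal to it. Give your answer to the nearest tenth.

Sorted: 2.4, 2.6, 2.7, 2.8, 2.9, 3.0, 3.1, 3.2, 3.5, 3.6, 3.7, 3.9, 4.0, 4.2, 4.4, 4.5.
Count below 2.8: L = 3; count equal: E = 1; n = 16.
Percentile rank = 100·(3 + 0.5·1)/16 = 100·3.5/16 = 21.88.

21.9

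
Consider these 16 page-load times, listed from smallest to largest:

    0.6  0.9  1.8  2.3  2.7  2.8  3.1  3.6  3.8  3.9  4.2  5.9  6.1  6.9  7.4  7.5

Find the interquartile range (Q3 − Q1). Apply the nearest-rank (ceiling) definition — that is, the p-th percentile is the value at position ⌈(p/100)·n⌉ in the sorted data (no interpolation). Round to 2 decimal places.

n = 16.
P25: rank ⌈25/100·16⌉ = 4 → 2.3.
P75: rank ⌈75/100·16⌉ = 12 → 5.9.
Difference: 5.9 − 2.3 = 3.6.

3.60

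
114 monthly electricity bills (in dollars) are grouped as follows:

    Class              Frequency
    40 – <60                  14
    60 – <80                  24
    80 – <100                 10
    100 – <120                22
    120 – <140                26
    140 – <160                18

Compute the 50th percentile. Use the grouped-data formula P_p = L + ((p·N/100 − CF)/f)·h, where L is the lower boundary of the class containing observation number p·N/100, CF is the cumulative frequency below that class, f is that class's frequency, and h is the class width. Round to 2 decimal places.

N = 114; target position k = 50/100 · 114 = 57.
Cumulative frequencies: 14, 38, 48, 70, 96, 114.
Observation 57 falls in the class 100 – <120.
L = 100, CF = 48, f = 22, h = 20.
P50 = 100 + ((57 − 48)/22)·20 = 100 + 8.18182 = 108.182.

108.18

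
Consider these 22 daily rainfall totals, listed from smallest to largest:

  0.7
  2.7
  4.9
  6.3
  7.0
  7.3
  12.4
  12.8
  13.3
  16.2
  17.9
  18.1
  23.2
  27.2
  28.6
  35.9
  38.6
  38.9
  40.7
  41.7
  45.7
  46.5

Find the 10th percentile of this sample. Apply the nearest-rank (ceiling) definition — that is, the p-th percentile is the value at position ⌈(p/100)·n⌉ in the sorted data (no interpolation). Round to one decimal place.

4.9

n = 22.
Position = ⌈10/100 · 22⌉ = ⌈2.2⌉ = 3.
The value at rank 3 is 4.9.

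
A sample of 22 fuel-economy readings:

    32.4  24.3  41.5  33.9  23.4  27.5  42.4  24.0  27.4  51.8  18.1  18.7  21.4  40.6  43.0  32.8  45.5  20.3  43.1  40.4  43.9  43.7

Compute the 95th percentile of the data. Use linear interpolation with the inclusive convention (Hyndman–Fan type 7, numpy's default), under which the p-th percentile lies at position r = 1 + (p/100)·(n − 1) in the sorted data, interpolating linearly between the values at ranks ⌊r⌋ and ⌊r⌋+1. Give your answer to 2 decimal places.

Sorted: 18.1, 18.7, 20.3, 21.4, 23.4, 24.0, 24.3, 27.4, 27.5, 32.4, 32.8, 33.9, 40.4, 40.6, 41.5, 42.4, 43.0, 43.1, 43.7, 43.9, 45.5, 51.8.
n = 22.
r = 1 + (95/100)·(22 − 1) = 1 + 19.95 = 20.95.
Rank 20 is 43.9 and rank 21 is 45.5.
Interpolate: 43.9 + 0.95·(45.5 − 43.9) = 43.9 + 0.95·1.6 = 45.42.

45.42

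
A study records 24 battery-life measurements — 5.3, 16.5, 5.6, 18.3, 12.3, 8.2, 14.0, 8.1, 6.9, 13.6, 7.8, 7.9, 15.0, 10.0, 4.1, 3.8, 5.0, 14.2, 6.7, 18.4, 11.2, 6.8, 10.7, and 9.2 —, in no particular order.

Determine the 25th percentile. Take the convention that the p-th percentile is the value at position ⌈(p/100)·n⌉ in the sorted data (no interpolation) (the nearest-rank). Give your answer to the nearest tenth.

6.7

Sorted: 3.8, 4.1, 5.0, 5.3, 5.6, 6.7, 6.8, 6.9, 7.8, 7.9, 8.1, 8.2, 9.2, 10.0, 10.7, 11.2, 12.3, 13.6, 14.0, 14.2, 15.0, 16.5, 18.3, 18.4.
n = 24.
Position = ⌈25/100 · 24⌉ = ⌈6⌉ = 6.
The value at rank 6 is 6.7.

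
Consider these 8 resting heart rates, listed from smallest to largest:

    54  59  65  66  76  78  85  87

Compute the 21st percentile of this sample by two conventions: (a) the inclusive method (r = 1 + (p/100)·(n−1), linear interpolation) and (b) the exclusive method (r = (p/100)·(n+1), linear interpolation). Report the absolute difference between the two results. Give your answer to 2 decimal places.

3.37

n = 8.
(a) r = 2.47; between ranks 2 (59) and 3 (65): 61.82.
(b) r = 1.89; between ranks 1 (54) and 2 (59): 58.45.
|61.82 − 58.45| = 3.37.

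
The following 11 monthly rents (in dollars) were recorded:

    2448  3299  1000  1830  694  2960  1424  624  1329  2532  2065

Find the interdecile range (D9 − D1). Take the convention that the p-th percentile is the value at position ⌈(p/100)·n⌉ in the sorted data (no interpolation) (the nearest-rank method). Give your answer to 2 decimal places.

2266.00

Sorted: 624, 694, 1000, 1329, 1424, 1830, 2065, 2448, 2532, 2960, 3299.
n = 11.
P10: rank ⌈10/100·11⌉ = 2 → 694.
P90: rank ⌈90/100·11⌉ = 10 → 2960.
Difference: 2960 − 694 = 2266.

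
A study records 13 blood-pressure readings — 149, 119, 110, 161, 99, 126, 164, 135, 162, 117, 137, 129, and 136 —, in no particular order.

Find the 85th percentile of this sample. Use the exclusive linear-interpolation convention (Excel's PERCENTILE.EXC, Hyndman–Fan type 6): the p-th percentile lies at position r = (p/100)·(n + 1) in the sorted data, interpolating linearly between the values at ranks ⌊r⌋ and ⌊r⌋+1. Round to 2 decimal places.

161.90

Sorted: 99, 110, 117, 119, 126, 129, 135, 136, 137, 149, 161, 162, 164.
n = 13.
r = (85/100)·(13 + 1) = 11.9.
Rank 11 is 161 and rank 12 is 162.
Interpolate: 161 + 0.9·(162 − 161) = 161 + 0.9·1 = 161.9.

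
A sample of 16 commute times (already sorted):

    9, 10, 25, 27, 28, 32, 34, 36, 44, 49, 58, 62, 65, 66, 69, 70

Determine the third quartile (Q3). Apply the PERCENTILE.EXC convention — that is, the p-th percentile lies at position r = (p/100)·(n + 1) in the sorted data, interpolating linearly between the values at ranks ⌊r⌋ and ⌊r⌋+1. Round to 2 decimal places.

n = 16.
r = (75/100)·(16 + 1) = 12.75.
Rank 12 is 62 and rank 13 is 65.
Interpolate: 62 + 0.75·(65 − 62) = 62 + 0.75·3 = 64.25.

64.25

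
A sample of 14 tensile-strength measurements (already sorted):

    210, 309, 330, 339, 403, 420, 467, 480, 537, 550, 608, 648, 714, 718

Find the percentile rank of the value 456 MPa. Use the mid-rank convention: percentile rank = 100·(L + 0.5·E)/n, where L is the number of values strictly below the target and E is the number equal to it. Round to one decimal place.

Count below 456: L = 6; count equal: E = 0; n = 14.
Percentile rank = 100·(6 + 0.5·0)/14 = 100·6/14 = 42.86.

42.9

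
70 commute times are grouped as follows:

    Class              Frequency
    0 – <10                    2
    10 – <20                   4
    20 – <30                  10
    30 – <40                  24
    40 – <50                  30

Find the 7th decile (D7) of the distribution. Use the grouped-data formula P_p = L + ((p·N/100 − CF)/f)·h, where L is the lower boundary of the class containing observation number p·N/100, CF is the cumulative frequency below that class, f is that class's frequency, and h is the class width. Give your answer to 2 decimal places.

43.00

N = 70; target position k = 70/100 · 70 = 49.
Cumulative frequencies: 2, 6, 16, 40, 70.
Observation 49 falls in the class 40 – <50.
L = 40, CF = 40, f = 30, h = 10.
P70 = 40 + ((49 − 40)/30)·10 = 40 + 3 = 43.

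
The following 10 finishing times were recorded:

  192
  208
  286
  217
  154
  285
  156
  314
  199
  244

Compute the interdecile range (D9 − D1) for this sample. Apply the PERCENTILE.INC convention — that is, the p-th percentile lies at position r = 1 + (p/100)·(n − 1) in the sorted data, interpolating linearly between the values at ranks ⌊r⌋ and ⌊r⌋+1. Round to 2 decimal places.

Sorted: 154, 156, 192, 199, 208, 217, 244, 285, 286, 314.
n = 10.
P10: r = 1.9; ranks 1–2 are 154, 156; interpolating gives 155.8.
P90: r = 9.1; ranks 9–10 are 286, 314; interpolating gives 288.8.
Difference: 288.8 − 155.8 = 133.

133.00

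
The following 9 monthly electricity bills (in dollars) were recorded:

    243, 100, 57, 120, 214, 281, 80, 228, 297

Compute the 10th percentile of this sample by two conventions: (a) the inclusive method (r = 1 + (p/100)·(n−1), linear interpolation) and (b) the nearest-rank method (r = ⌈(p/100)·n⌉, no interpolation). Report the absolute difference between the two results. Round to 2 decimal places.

Sorted: 57, 80, 100, 120, 214, 228, 243, 281, 297.
n = 9.
(a) r = 1.8; between ranks 1 (57) and 2 (80): 75.4.
(b) the nearest-rank method: rank 1 → 57.
|75.4 − 57| = 18.4.

18.40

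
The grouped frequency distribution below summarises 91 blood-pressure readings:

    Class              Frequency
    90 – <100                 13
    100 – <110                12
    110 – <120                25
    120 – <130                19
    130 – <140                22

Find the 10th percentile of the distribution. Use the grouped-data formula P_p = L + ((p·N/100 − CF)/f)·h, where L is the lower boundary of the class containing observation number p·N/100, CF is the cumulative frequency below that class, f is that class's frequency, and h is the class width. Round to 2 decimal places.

97.00

N = 91; target position k = 10/100 · 91 = 9.1.
Cumulative frequencies: 13, 25, 50, 69, 91.
Observation 9.1 falls in the class 90 – <100.
L = 90, CF = 0, f = 13, h = 10.
P10 = 90 + ((9.1 − 0)/13)·10 = 90 + 7 = 97.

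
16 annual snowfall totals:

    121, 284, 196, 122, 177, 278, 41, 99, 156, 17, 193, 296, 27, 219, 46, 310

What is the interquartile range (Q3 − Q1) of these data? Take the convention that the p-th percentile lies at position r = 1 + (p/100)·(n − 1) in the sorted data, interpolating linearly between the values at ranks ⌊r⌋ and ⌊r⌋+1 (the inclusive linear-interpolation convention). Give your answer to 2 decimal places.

148.00

Sorted: 17, 27, 41, 46, 99, 121, 122, 156, 177, 193, 196, 219, 278, 284, 296, 310.
n = 16.
P25: r = 4.75; ranks 4–5 are 46, 99; interpolating gives 85.75.
P75: r = 12.25; ranks 12–13 are 219, 278; interpolating gives 233.75.
Difference: 233.75 − 85.75 = 148.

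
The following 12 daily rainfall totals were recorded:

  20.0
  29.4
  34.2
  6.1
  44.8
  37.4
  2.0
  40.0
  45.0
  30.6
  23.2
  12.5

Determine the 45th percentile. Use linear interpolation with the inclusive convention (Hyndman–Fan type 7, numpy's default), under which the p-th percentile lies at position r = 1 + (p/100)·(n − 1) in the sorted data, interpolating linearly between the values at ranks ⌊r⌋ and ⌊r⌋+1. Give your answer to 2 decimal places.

29.09

Sorted: 2.0, 6.1, 12.5, 20.0, 23.2, 29.4, 30.6, 34.2, 37.4, 40.0, 44.8, 45.0.
n = 12.
r = 1 + (45/100)·(12 − 1) = 1 + 4.95 = 5.95.
Rank 5 is 23.2 and rank 6 is 29.4.
Interpolate: 23.2 + 0.95·(29.4 − 23.2) = 23.2 + 0.95·6.2 = 29.09.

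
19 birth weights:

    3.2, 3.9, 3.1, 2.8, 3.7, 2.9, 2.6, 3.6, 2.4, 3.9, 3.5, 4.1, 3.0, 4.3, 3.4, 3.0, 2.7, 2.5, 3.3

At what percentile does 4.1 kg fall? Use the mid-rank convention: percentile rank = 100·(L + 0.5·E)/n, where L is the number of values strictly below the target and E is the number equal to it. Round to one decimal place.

92.1

Sorted: 2.4, 2.5, 2.6, 2.7, 2.8, 2.9, 3.0, 3.0, 3.1, 3.2, 3.3, 3.4, 3.5, 3.6, 3.7, 3.9, 3.9, 4.1, 4.3.
Count below 4.1: L = 17; count equal: E = 1; n = 19.
Percentile rank = 100·(17 + 0.5·1)/19 = 100·17.5/19 = 92.11.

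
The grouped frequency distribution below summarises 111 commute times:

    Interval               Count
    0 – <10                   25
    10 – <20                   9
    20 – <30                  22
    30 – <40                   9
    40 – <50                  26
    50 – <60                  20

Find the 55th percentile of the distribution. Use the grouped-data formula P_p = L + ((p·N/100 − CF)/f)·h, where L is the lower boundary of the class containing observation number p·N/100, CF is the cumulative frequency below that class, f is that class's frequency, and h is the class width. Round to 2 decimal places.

35.61

N = 111; target position k = 55/100 · 111 = 61.05.
Cumulative frequencies: 25, 34, 56, 65, 91, 111.
Observation 61.05 falls in the class 30 – <40.
L = 30, CF = 56, f = 9, h = 10.
P55 = 30 + ((61.05 − 56)/9)·10 = 30 + 5.61111 = 35.6111.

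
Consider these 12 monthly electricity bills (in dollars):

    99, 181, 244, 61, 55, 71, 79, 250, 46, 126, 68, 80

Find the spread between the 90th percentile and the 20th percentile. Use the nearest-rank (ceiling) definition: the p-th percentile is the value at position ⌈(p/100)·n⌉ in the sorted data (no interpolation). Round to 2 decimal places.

Sorted: 46, 55, 61, 68, 71, 79, 80, 99, 126, 181, 244, 250.
n = 12.
P20: rank ⌈20/100·12⌉ = 3 → 61.
P90: rank ⌈90/100·12⌉ = 11 → 244.
Difference: 244 − 61 = 183.

183.00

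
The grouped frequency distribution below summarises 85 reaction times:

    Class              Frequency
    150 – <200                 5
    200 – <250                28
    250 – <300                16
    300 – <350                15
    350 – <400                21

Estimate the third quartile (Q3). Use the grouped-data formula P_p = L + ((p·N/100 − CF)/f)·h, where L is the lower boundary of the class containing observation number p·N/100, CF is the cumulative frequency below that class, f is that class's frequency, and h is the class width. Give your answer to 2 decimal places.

N = 85; target position k = 75/100 · 85 = 63.75.
Cumulative frequencies: 5, 33, 49, 64, 85.
Observation 63.75 falls in the class 300 – <350.
L = 300, CF = 49, f = 15, h = 50.
P75 = 300 + ((63.75 − 49)/15)·50 = 300 + 49.1667 = 349.167.

349.17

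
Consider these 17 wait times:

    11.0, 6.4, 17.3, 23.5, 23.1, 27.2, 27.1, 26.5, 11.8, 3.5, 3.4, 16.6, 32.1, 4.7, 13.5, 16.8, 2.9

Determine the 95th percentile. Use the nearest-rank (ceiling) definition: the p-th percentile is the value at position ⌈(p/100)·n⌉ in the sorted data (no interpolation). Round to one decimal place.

Sorted: 2.9, 3.4, 3.5, 4.7, 6.4, 11.0, 11.8, 13.5, 16.6, 16.8, 17.3, 23.1, 23.5, 26.5, 27.1, 27.2, 32.1.
n = 17.
Position = ⌈95/100 · 17⌉ = ⌈16.15⌉ = 17.
The value at rank 17 is 32.1.

32.1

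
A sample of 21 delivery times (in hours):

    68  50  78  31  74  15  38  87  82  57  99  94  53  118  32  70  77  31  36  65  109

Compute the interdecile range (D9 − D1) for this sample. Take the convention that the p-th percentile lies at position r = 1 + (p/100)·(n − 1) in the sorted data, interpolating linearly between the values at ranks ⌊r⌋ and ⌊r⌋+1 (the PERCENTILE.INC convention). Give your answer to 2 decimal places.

68.00

Sorted: 15, 31, 31, 32, 36, 38, 50, 53, 57, 65, 68, 70, 74, 77, 78, 82, 87, 94, 99, 109, 118.
n = 21.
P10: r = 3 (integer) → 31.
P90: r = 19 (integer) → 99.
Difference: 99 − 31 = 68.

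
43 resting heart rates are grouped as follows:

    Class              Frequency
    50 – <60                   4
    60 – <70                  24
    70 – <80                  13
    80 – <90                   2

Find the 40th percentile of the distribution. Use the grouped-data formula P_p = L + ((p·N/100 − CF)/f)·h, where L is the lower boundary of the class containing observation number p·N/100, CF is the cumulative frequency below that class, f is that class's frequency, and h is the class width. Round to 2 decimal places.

65.50

N = 43; target position k = 40/100 · 43 = 17.2.
Cumulative frequencies: 4, 28, 41, 43.
Observation 17.2 falls in the class 60 – <70.
L = 60, CF = 4, f = 24, h = 10.
P40 = 60 + ((17.2 − 4)/24)·10 = 60 + 5.5 = 65.5.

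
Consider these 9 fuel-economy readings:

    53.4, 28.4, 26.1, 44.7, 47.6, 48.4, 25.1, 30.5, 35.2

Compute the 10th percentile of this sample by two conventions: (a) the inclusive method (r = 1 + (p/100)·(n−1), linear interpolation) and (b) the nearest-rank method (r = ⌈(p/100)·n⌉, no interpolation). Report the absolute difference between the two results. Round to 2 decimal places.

Sorted: 25.1, 26.1, 28.4, 30.5, 35.2, 44.7, 47.6, 48.4, 53.4.
n = 9.
(a) r = 1.8; between ranks 1 (25.1) and 2 (26.1): 25.9.
(b) the nearest-rank method: rank 1 → 25.1.
|25.9 − 25.1| = 0.8.

0.80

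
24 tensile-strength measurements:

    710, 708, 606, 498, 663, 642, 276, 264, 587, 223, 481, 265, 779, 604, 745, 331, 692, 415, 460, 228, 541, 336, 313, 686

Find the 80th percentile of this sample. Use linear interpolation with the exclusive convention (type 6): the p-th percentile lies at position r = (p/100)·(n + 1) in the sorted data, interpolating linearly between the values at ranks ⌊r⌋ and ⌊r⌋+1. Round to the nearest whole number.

692

Sorted: 223, 228, 264, 265, 276, 313, 331, 336, 415, 460, 481, 498, 541, 587, 604, 606, 642, 663, 686, 692, 708, 710, 745, 779.
n = 24.
r = (80/100)·(24 + 1) = 20.
r is an integer, so P80 is the value at rank 20: 692.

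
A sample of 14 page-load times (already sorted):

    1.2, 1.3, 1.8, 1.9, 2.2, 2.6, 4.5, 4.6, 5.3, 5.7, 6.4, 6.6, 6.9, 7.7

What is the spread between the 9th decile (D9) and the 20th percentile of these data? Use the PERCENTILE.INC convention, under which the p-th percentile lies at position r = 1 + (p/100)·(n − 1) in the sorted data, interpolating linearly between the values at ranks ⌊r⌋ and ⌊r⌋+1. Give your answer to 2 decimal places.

n = 14.
P20: r = 3.6; ranks 3–4 are 1.8, 1.9; interpolating gives 1.86.
P90: r = 12.7; ranks 12–13 are 6.6, 6.9; interpolating gives 6.81.
Difference: 6.81 − 1.86 = 4.95.

4.95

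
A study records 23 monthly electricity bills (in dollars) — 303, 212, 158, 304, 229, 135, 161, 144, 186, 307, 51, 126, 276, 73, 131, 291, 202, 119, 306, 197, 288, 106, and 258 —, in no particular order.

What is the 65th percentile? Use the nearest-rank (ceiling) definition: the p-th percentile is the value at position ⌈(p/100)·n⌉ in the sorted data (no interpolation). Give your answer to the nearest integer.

Sorted: 51, 73, 106, 119, 126, 131, 135, 144, 158, 161, 186, 197, 202, 212, 229, 258, 276, 288, 291, 303, 304, 306, 307.
n = 23.
Position = ⌈65/100 · 23⌉ = ⌈14.95⌉ = 15.
The value at rank 15 is 229.

229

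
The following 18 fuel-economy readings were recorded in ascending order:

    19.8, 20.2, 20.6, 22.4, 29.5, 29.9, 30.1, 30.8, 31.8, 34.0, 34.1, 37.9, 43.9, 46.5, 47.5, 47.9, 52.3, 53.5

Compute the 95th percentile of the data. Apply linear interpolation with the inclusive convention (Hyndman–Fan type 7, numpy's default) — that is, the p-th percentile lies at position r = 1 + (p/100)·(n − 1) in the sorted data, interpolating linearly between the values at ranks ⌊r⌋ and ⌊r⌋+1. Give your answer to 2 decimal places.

n = 18.
r = 1 + (95/100)·(18 − 1) = 1 + 16.15 = 17.15.
Rank 17 is 52.3 and rank 18 is 53.5.
Interpolate: 52.3 + 0.15·(53.5 − 52.3) = 52.3 + 0.15·1.2 = 52.48.

52.48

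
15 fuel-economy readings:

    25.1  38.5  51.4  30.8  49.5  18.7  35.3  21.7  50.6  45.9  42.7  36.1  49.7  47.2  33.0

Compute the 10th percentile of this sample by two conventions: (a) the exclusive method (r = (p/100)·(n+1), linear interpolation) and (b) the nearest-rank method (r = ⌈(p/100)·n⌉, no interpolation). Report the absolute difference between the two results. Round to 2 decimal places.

1.20

Sorted: 18.7, 21.7, 25.1, 30.8, 33.0, 35.3, 36.1, 38.5, 42.7, 45.9, 47.2, 49.5, 49.7, 50.6, 51.4.
n = 15.
(a) r = 1.6; between ranks 1 (18.7) and 2 (21.7): 20.5.
(b) the nearest-rank method: rank 2 → 21.7.
|20.5 − 21.7| = 1.2.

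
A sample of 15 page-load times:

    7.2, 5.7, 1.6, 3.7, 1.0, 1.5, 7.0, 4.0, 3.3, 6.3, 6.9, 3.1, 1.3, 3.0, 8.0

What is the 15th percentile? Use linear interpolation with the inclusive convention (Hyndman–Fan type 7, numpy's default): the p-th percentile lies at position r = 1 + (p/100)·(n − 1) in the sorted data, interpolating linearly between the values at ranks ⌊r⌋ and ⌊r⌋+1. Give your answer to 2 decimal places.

Sorted: 1.0, 1.3, 1.5, 1.6, 3.0, 3.1, 3.3, 3.7, 4.0, 5.7, 6.3, 6.9, 7.0, 7.2, 8.0.
n = 15.
r = 1 + (15/100)·(15 − 1) = 1 + 2.1 = 3.1.
Rank 3 is 1.5 and rank 4 is 1.6.
Interpolate: 1.5 + 0.1·(1.6 − 1.5) = 1.5 + 0.1·0.1 = 1.51.

1.51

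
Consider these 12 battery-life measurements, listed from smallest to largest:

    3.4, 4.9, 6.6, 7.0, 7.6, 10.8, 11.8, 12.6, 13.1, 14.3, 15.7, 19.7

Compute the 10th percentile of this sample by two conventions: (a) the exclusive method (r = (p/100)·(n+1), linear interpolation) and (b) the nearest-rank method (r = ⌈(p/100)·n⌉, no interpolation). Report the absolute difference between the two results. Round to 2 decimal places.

1.05

n = 12.
(a) r = 1.3; between ranks 1 (3.4) and 2 (4.9): 3.85.
(b) the nearest-rank method: rank 2 → 4.9.
|3.85 − 4.9| = 1.05.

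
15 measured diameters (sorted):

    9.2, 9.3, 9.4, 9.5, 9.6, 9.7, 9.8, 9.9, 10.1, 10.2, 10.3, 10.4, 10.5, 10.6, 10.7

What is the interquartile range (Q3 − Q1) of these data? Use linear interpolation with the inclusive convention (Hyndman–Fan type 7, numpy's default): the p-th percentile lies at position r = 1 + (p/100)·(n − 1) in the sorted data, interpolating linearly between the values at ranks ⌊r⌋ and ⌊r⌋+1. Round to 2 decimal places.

n = 15.
P25: r = 4.5; ranks 4–5 are 9.5, 9.6; interpolating gives 9.55.
P75: r = 11.5; ranks 11–12 are 10.3, 10.4; interpolating gives 10.35.
Difference: 10.35 − 9.55 = 0.8.

0.80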